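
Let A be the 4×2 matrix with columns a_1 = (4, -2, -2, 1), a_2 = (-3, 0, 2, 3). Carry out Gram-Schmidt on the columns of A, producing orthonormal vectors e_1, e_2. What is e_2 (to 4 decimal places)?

e_2 = (-0.2357, -0.2664, 0.2459, 0.9017)

e_1 = a_1/‖a_1‖ = (4, -2, -2, 1)/5.0000 = (0.8000, -0.4000, -0.4000, 0.2000).
r_{12} = e_1·a_2 = -2.6000.
u_2 = a_2 + 2.6000·e_1 = (-0.9200, -1.0400, 0.9600, 3.5200).
‖u_2‖ = 3.9038, so e_2 = (-0.2357, -0.2664, 0.2459, 0.9017).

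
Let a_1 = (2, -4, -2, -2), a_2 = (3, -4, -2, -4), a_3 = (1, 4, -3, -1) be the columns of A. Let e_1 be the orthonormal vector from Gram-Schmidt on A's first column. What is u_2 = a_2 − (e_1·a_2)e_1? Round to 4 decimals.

a_1 = (2, -4, -2, -2); ‖a_1‖ = 5.2915, so e_1 = (0.3780, -0.7559, -0.3780, -0.3780).
e_1·a_2 = 0.3780·3 + (-0.7559)·(-4) + (-0.3780)·(-2) + (-0.3780)·(-4) = 6.4254.
u_2 = a_2 − 6.4254·e_1 = (0.5714, 0.8571, 0.4286, -1.5714).

u_2 = (0.5714, 0.8571, 0.4286, -1.5714)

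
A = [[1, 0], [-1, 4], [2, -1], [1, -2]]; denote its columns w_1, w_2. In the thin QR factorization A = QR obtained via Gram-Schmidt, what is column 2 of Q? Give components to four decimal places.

q_2 = (0.3319, 0.8297, 0.3734, -0.2489)

w_1 = (1, -1, 2, 1); ‖w_1‖ = 2.6458, so q_1 = (0.3780, -0.3780, 0.7559, 0.3780).
q_1·w_2 = 0.3780·0 + (-0.3780)·4 + 0.7559·(-1) + 0.3780·(-2) = -3.0237.
u_2 = w_2 + 3.0237·q_1 = (1.1429, 2.8571, 1.2857, -0.8571).
‖u_2‖ = 3.4434, so q_2 = (0.3319, 0.8297, 0.3734, -0.2489).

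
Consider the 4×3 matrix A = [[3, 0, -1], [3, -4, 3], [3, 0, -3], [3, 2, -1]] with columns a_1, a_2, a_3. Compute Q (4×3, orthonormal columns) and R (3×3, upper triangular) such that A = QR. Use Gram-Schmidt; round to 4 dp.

Q = [[0.5000, 0.1147, -0.0393], [0.5000, -0.8030, 0.2754], [0.5000, 0.1147, -0.7869], [0.5000, 0.5735, 0.5508]], R = [[6.0000, -1.0000, -1.0000], [0.0000, 4.3589, -3.4412], [0.0000, 0.0000, 2.6754]]

a_1 = (3, 3, 3, 3); ‖a_1‖ = 6.0000, so e_1 = (0.5000, 0.5000, 0.5000, 0.5000).
e_1·a_2 = 0.5000·0 + 0.5000·(-4) + 0.5000·0 + 0.5000·2 = -1.0000.
u_2 = a_2 + 1.0000·e_1 = (0.5000, -3.5000, 0.5000, 2.5000).
‖u_2‖ = 4.3589, so e_2 = (0.1147, -0.8030, 0.1147, 0.5735).
e_1·a_3 = 0.5000·(-1) + 0.5000·3 + 0.5000·(-3) + 0.5000·(-1) = -1.0000; e_2·a_3 = 0.1147·(-1) + (-0.8030)·3 + 0.1147·(-3) + 0.5735·(-1) = -3.4412.
u_3 = a_3 + 1.0000·e_1 + 3.4412·e_2 = (-0.1053, 0.7368, -2.1053, 1.4737).
‖u_3‖ = 2.6754, so e_3 = (-0.0393, 0.2754, -0.7869, 0.5508).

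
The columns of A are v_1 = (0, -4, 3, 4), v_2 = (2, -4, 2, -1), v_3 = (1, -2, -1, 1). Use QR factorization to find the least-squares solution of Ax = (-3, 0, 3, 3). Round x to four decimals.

v_1 = (0, -4, 3, 4); ‖v_1‖ = 6.4031, so e_1 = (0.0000, -0.6247, 0.4685, 0.6247).
e_1·v_2 = 0.0000·2 + (-0.6247)·(-4) + 0.4685·2 + 0.6247·(-1) = 2.8111.
u_2 = v_2 − 2.8111·e_1 = (2.0000, -2.2439, 0.6829, -2.7561).
‖u_2‖ = 4.1349, so e_2 = (0.4837, -0.5427, 0.1652, -0.6665).
e_1·v_3 = 0.0000·1 + (-0.6247)·(-2) + 0.4685·(-1) + 0.6247·1 = 1.4056; e_2·v_3 = 0.4837·1 + (-0.5427)·(-2) + 0.1652·(-1) + (-0.6665)·1 = 0.7373.
u_3 = v_3 − 1.4056·e_1 − 0.7373·e_2 = (0.6434, -0.7218, -1.7803, 0.6134).
‖u_3‖ = 2.1168, so e_3 = (0.3039, -0.3410, -0.8410, 0.2898).
Qᵀb = (3.2796, -2.9552, -2.5656).
Back-substitute: x_3 = -2.5656/2.1168 = -1.2120.
x_2 = (-2.9552 − 0.7373·(-1.2120))/4.1349 = -0.4986.
x_1 = (3.2796 − 2.8111·(-0.4986) − 1.4056·(-1.2120))/6.4031 = 0.9971.

x = (0.9971, -0.4986, -1.2120)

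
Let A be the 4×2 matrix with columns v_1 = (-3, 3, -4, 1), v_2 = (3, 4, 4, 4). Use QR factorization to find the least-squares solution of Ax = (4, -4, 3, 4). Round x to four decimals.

e_1 = v_1/‖v_1‖ = (-3, 3, -4, 1)/5.9161 = (-0.5071, 0.5071, -0.6761, 0.1690).
r_{12} = e_1·v_2 = -1.5213.
u_2 = v_2 + 1.5213·e_1 = (2.2286, 4.7714, 2.9714, 4.2571).
‖u_2‖ = 7.3950, so e_2 = (0.3014, 0.6452, 0.4018, 0.5757).
Qᵀb = (-5.4090, 2.1327).
Back-substitute: x_2 = 2.1327/7.3950 = 0.2884.
x_1 = (-5.4090 + 1.5213·0.2884)/5.9161 = -0.8401.

x = (-0.8401, 0.2884)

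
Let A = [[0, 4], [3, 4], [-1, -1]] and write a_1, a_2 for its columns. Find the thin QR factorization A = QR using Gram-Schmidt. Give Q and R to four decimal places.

Q = [[0.0000, 0.9969], [0.9487, 0.0249], [-0.3162, 0.0748]], R = [[3.1623, 4.1110], [0.0000, 4.0125]]

a_1 = (0, 3, -1); ‖a_1‖ = 3.1623, so e_1 = (0.0000, 0.9487, -0.3162).
e_1·a_2 = 0.0000·4 + 0.9487·4 + (-0.3162)·(-1) = 4.1110.
u_2 = a_2 − 4.1110·e_1 = (4.0000, 0.1000, 0.3000).
‖u_2‖ = 4.0125, so e_2 = (0.9969, 0.0249, 0.0748).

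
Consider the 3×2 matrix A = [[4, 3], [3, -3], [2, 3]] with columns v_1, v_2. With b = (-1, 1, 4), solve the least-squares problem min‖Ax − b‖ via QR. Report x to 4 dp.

x = (0.1923, 0.1581)

v_1 = (4, 3, 2); ‖v_1‖ = 5.3852, so q_1 = (0.7428, 0.5571, 0.3714).
q_1·v_2 = 0.7428·3 + 0.5571·(-3) + 0.3714·3 = 1.6713.
u_2 = v_2 − 1.6713·q_1 = (1.7586, -3.9310, 2.3793).
‖u_2‖ = 4.9201, so q_2 = (0.3574, -0.7990, 0.4836).
Qᵀb = (1.2999, 0.7780).
Back-substitute: x_2 = 0.7780/4.9201 = 0.1581.
x_1 = (1.2999 − 1.6713·0.1581)/5.3852 = 0.1923.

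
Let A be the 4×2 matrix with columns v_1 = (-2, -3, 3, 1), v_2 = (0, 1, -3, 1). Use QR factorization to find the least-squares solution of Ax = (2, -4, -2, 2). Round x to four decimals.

x = (0.6667, 1.0303)

v_1 = (-2, -3, 3, 1); ‖v_1‖ = 4.7958, so e_1 = (-0.4170, -0.6255, 0.6255, 0.2085).
e_1·v_2 = (-0.4170)·0 + (-0.6255)·1 + 0.6255·(-3) + 0.2085·1 = -2.2937.
u_2 = v_2 + 2.2937·e_1 = (-0.9565, -0.4348, -1.5652, 1.4783).
‖u_2‖ = 2.3956, so e_2 = (-0.3993, -0.1815, -0.6534, 0.6171).
Qᵀb = (0.8341, 2.4682).
Back-substitute: x_2 = 2.4682/2.3956 = 1.0303.
x_1 = (0.8341 + 2.2937·1.0303)/4.7958 = 0.6667.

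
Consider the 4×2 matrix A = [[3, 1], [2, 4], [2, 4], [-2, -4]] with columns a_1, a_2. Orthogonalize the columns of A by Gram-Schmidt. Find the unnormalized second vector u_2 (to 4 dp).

a_1 = (3, 2, 2, -2); ‖a_1‖ = 4.5826, so e_1 = (0.6547, 0.4364, 0.4364, -0.4364).
e_1·a_2 = 0.6547·1 + 0.4364·4 + 0.4364·4 + (-0.4364)·(-4) = 5.8919.
u_2 = a_2 − 5.8919·e_1 = (-2.8571, 1.4286, 1.4286, -1.4286).

u_2 = (-2.8571, 1.4286, 1.4286, -1.4286)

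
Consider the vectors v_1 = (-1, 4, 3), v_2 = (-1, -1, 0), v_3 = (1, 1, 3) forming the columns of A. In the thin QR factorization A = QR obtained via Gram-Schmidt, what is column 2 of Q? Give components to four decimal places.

e_2 = (-0.8673, -0.4187, 0.2692)

v_1 = (-1, 4, 3); ‖v_1‖ = 5.0990, so e_1 = (-0.1961, 0.7845, 0.5883).
e_1·v_2 = (-0.1961)·(-1) + 0.7845·(-1) + 0.5883·0 = -0.5883.
u_2 = v_2 + 0.5883·e_1 = (-1.1154, -0.5385, 0.3462).
‖u_2‖ = 1.2860, so e_2 = (-0.8673, -0.4187, 0.2692).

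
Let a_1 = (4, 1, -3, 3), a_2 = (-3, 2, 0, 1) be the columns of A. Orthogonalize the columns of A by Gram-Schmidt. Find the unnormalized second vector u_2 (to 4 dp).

u_2 = (-2.2000, 2.2000, -0.6000, 1.6000)

a_1 = (4, 1, -3, 3); ‖a_1‖ = 5.9161, so q_1 = (0.6761, 0.1690, -0.5071, 0.5071).
q_1·a_2 = 0.6761·(-3) + 0.1690·2 + (-0.5071)·0 + 0.5071·1 = -1.1832.
u_2 = a_2 + 1.1832·q_1 = (-2.2000, 2.2000, -0.6000, 1.6000).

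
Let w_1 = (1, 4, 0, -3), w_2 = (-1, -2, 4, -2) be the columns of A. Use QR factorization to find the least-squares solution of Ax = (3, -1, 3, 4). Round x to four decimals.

x = (-0.4930, 0.0608)

w_1 = (1, 4, 0, -3); ‖w_1‖ = 5.0990, so q_1 = (0.1961, 0.7845, 0.0000, -0.5883).
q_1·w_2 = 0.1961·(-1) + 0.7845·(-2) + 0.0000·4 + (-0.5883)·(-2) = -0.5883.
u_2 = w_2 + 0.5883·q_1 = (-0.8846, -1.5385, 4.0000, -2.3462).
‖u_2‖ = 4.9653, so q_2 = (-0.1782, -0.3098, 0.8056, -0.4725).
Qᵀb = (-2.5495, 0.3021).
Back-substitute: x_2 = 0.3021/4.9653 = 0.0608.
x_1 = (-2.5495 + 0.5883·0.0608)/5.0990 = -0.4930.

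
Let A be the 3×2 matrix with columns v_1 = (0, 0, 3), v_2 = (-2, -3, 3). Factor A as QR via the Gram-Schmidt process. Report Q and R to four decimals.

e_1 = v_1/‖v_1‖ = (0, 0, 3)/3.0000 = (0.0000, 0.0000, 1.0000).
r_{12} = e_1·v_2 = 3.0000.
u_2 = v_2 − 3.0000·e_1 = (-2.0000, -3.0000, 0.0000).
‖u_2‖ = 3.6056, so e_2 = (-0.5547, -0.8321, 0.0000).

Q = [[0.0000, -0.5547], [0.0000, -0.8321], [1.0000, 0.0000]], R = [[3.0000, 3.0000], [0.0000, 3.6056]]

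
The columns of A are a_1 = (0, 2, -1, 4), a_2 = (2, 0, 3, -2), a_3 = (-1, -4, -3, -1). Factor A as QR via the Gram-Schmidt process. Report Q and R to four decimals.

a_1 = (0, 2, -1, 4); ‖a_1‖ = 4.5826, so q_1 = (0.0000, 0.4364, -0.2182, 0.8729).
q_1·a_2 = 0.0000·2 + 0.4364·0 + (-0.2182)·3 + 0.8729·(-2) = -2.4004.
u_2 = a_2 + 2.4004·q_1 = (2.0000, 1.0476, 2.4762, 0.0952).
‖u_2‖ = 3.3523, so q_2 = (0.5966, 0.3125, 0.7386, 0.0284).
q_1·a_3 = 0.0000·(-1) + 0.4364·(-4) + (-0.2182)·(-3) + 0.8729·(-1) = -1.9640; q_2·a_3 = 0.5966·(-1) + 0.3125·(-4) + 0.7386·(-3) + 0.0284·(-1) = -4.0910.
u_3 = a_3 + 1.9640·q_1 + 4.0910·q_2 = (1.4407, -1.8644, -0.4068, 0.8305).
‖u_3‖ = 2.5312, so q_3 = (0.5692, -0.7366, -0.1607, 0.3281).

Q = [[0.0000, 0.5966, 0.5692], [0.4364, 0.3125, -0.7366], [-0.2182, 0.7386, -0.1607], [0.8729, 0.0284, 0.3281]], R = [[4.5826, -2.4004, -1.9640], [0.0000, 3.3523, -4.0910], [0.0000, 0.0000, 2.5312]]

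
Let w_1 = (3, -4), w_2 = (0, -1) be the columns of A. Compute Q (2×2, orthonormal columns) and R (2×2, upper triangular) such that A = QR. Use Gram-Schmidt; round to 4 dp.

Q = [[0.6000, -0.8000], [-0.8000, -0.6000]], R = [[5.0000, 0.8000], [0.0000, 0.6000]]

w_1 = (3, -4); ‖w_1‖ = 5.0000, so q_1 = (0.6000, -0.8000).
q_1·w_2 = 0.6000·0 + (-0.8000)·(-1) = 0.8000.
u_2 = w_2 − 0.8000·q_1 = (-0.4800, -0.3600).
‖u_2‖ = 0.6000, so q_2 = (-0.8000, -0.6000).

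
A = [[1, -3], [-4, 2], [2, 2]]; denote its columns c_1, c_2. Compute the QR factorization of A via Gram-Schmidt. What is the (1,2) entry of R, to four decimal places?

c_1 = (1, -4, 2); ‖c_1‖ = 4.5826, so e_1 = (0.2182, -0.8729, 0.4364).
r_{12} = e_1·c_2 = -1.5275.

r_{12} = -1.5275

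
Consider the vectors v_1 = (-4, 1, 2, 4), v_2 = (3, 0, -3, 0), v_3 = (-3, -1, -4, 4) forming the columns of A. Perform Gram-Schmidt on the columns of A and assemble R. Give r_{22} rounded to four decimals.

r_{22} = 3.0403

v_1 = (-4, 1, 2, 4); ‖v_1‖ = 6.0828, so q_1 = (-0.6576, 0.1644, 0.3288, 0.6576).
q_1·v_2 = (-0.6576)·3 + 0.1644·0 + 0.3288·(-3) + 0.6576·0 = -2.9592.
u_2 = v_2 + 2.9592·q_1 = (1.0541, 0.4865, -2.0270, 1.9459).
r_{22} = ‖u_2‖ = 3.0403.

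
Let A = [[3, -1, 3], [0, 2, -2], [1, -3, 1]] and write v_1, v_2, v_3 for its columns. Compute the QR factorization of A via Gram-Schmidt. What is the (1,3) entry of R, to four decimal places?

r_{13} = 3.1623

v_1 = (3, 0, 1); ‖v_1‖ = 3.1623, so q_1 = (0.9487, 0.0000, 0.3162).
r_{13} = q_1·v_3 = 3.1623.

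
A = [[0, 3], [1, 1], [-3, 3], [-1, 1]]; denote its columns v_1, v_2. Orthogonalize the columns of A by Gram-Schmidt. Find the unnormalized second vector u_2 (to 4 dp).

u_2 = (3.0000, 1.8182, 0.5455, 0.1818)

v_1 = (0, 1, -3, -1); ‖v_1‖ = 3.3166, so q_1 = (0.0000, 0.3015, -0.9045, -0.3015).
q_1·v_2 = 0.0000·3 + 0.3015·1 + (-0.9045)·3 + (-0.3015)·1 = -2.7136.
u_2 = v_2 + 2.7136·q_1 = (3.0000, 1.8182, 0.5455, 0.1818).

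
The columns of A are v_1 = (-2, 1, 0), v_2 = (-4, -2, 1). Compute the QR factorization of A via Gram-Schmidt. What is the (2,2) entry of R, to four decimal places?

v_1 = (-2, 1, 0); ‖v_1‖ = 2.2361, so e_1 = (-0.8944, 0.4472, 0.0000).
e_1·v_2 = (-0.8944)·(-4) + 0.4472·(-2) + 0.0000·1 = 2.6833.
u_2 = v_2 − 2.6833·e_1 = (-1.6000, -3.2000, 1.0000).
r_{22} = ‖u_2‖ = 3.7148.

r_{22} = 3.7148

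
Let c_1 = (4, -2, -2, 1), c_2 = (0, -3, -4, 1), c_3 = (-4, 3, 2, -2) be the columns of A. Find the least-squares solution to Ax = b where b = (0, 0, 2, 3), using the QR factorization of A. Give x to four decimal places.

x = (-2.7222, -0.6111, -2.7222)

c_1 = (4, -2, -2, 1); ‖c_1‖ = 5.0000, so e_1 = (0.8000, -0.4000, -0.4000, 0.2000).
e_1·c_2 = 0.8000·0 + (-0.4000)·(-3) + (-0.4000)·(-4) + 0.2000·1 = 3.0000.
u_2 = c_2 − 3.0000·e_1 = (-2.4000, -1.8000, -2.8000, 0.4000).
‖u_2‖ = 4.1231, so e_2 = (-0.5821, -0.4366, -0.6791, 0.0970).
e_1·c_3 = 0.8000·(-4) + (-0.4000)·3 + (-0.4000)·2 + 0.2000·(-2) = -5.6000; e_2·c_3 = (-0.5821)·(-4) + (-0.4366)·3 + (-0.6791)·2 + 0.0970·(-2) = -0.5336.
u_3 = c_3 + 5.6000·e_1 + 0.5336·e_2 = (0.1694, 0.5271, -0.6024, -0.8282).
‖u_3‖ = 1.1642, so e_3 = (0.1455, 0.4527, -0.5174, -0.7114).
Qᵀb = (-0.2000, -1.0672, -3.1691).
Back-substitute: x_3 = -3.1691/1.1642 = -2.7222.
x_2 = (-1.0672 + 0.5336·(-2.7222))/4.1231 = -0.6111.
x_1 = (-0.2000 − 3.0000·(-0.6111) + 5.6000·(-2.7222))/5.0000 = -2.7222.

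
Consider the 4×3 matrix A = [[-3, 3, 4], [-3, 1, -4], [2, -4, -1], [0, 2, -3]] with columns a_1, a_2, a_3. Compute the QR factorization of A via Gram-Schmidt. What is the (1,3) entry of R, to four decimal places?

r_{13} = -0.4264

q_1 = a_1/‖a_1‖ = (-3, -3, 2, 0)/4.6904 = (-0.6396, -0.6396, 0.4264, 0.0000).
r_{13} = q_1·a_3 = -0.4264.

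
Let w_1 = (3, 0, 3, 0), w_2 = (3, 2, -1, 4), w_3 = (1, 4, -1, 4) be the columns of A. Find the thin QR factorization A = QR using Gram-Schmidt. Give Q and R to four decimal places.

Q = [[0.7071, 0.3780, -0.4082], [0.0000, 0.3780, 0.8165], [0.7071, -0.3780, 0.4082], [0.0000, 0.7559, 0.0000]], R = [[4.2426, 1.4142, 0.0000], [0.0000, 5.2915, 5.2915], [0.0000, 0.0000, 2.4495]]

w_1 = (3, 0, 3, 0); ‖w_1‖ = 4.2426, so e_1 = (0.7071, 0.0000, 0.7071, 0.0000).
e_1·w_2 = 0.7071·3 + 0.0000·2 + 0.7071·(-1) + 0.0000·4 = 1.4142.
u_2 = w_2 − 1.4142·e_1 = (2.0000, 2.0000, -2.0000, 4.0000).
‖u_2‖ = 5.2915, so e_2 = (0.3780, 0.3780, -0.3780, 0.7559).
e_1·w_3 = 0.7071·1 + 0.0000·4 + 0.7071·(-1) + 0.0000·4 = 0.0000; e_2·w_3 = 0.3780·1 + 0.3780·4 + (-0.3780)·(-1) + 0.7559·4 = 5.2915.
u_3 = w_3 + 0.0000·e_1 − 5.2915·e_2 = (-1.0000, 2.0000, 1.0000, 0.0000).
‖u_3‖ = 2.4495, so e_3 = (-0.4082, 0.8165, 0.4082, 0.0000).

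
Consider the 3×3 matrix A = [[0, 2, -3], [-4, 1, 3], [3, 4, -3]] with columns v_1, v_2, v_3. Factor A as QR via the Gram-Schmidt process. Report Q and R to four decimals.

Q = [[0.0000, 0.4657, -0.8849], [-0.8000, 0.5310, 0.2794], [0.6000, 0.7079, 0.3726]], R = [[5.0000, 1.6000, -4.2000], [0.0000, 4.2942, -1.9282], [0.0000, 0.0000, 2.3753]]

q_1 = v_1/‖v_1‖ = (0, -4, 3)/5.0000 = (0.0000, -0.8000, 0.6000).
r_{12} = q_1·v_2 = 1.6000.
u_2 = v_2 − 1.6000·q_1 = (2.0000, 2.2800, 3.0400).
‖u_2‖ = 4.2942, so q_2 = (0.4657, 0.5310, 0.7079).
r_{13} = q_1·v_3 = -4.2000; r_{23} = q_2·v_3 = -1.9282.
u_3 = v_3 + 4.2000·q_1 + 1.9282·q_2 = (-2.1020, 0.6638, 0.8850).
‖u_3‖ = 2.3753, so q_3 = (-0.8849, 0.2794, 0.3726).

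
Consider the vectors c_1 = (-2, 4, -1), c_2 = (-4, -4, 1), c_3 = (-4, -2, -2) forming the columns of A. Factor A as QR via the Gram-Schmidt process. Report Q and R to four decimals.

Q = [[-0.4364, -0.8997, 0.0000], [0.8729, -0.4234, -0.2425], [-0.2182, 0.1059, -0.9701]], R = [[4.5826, -1.9640, 0.4364], [0.0000, 5.3984, 4.2340], [0.0000, 0.0000, 2.4254]]

c_1 = (-2, 4, -1); ‖c_1‖ = 4.5826, so e_1 = (-0.4364, 0.8729, -0.2182).
e_1·c_2 = (-0.4364)·(-4) + 0.8729·(-4) + (-0.2182)·1 = -1.9640.
u_2 = c_2 + 1.9640·e_1 = (-4.8571, -2.2857, 0.5714).
‖u_2‖ = 5.3984, so e_2 = (-0.8997, -0.4234, 0.1059).
e_1·c_3 = (-0.4364)·(-4) + 0.8729·(-2) + (-0.2182)·(-2) = 0.4364; e_2·c_3 = (-0.8997)·(-4) + (-0.4234)·(-2) + 0.1059·(-2) = 4.2340.
u_3 = c_3 − 0.4364·e_1 − 4.2340·e_2 = (0.0000, -0.5882, -2.3529).
‖u_3‖ = 2.4254, so e_3 = (0.0000, -0.2425, -0.9701).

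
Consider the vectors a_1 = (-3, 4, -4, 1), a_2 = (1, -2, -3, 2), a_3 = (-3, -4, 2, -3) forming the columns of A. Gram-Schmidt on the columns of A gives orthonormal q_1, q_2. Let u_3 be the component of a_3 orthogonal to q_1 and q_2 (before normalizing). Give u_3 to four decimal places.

u_3 = (-3.8956, -3.0201, -0.5863, -1.9518)

a_1 = (-3, 4, -4, 1); ‖a_1‖ = 6.4807, so q_1 = (-0.4629, 0.6172, -0.6172, 0.1543).
q_1·a_2 = (-0.4629)·1 + 0.6172·(-2) + (-0.6172)·(-3) + 0.1543·2 = 0.4629.
u_2 = a_2 − 0.4629·q_1 = (1.2143, -2.2857, -2.7143, 1.9286).
‖u_2‖ = 4.2173, so q_2 = (0.2879, -0.5420, -0.6436, 0.4573).
q_1·a_3 = (-0.4629)·(-3) + 0.6172·(-4) + (-0.6172)·2 + 0.1543·(-3) = -2.7775; q_2·a_3 = 0.2879·(-3) + (-0.5420)·(-4) + (-0.6436)·2 + 0.4573·(-3) = -1.3550.
u_3 = a_3 + 2.7775·q_1 + 1.3550·q_2 = (-3.8956, -3.0201, -0.5863, -1.9518).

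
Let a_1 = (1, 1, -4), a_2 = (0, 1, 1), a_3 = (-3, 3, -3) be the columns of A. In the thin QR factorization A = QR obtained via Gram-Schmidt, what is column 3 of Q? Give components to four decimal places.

q_3 = (-0.9623, 0.1925, -0.1925)

q_1 = a_1/‖a_1‖ = (1, 1, -4)/4.2426 = (0.2357, 0.2357, -0.9428).
r_{12} = q_1·a_2 = -0.7071.
u_2 = a_2 + 0.7071·q_1 = (0.1667, 1.1667, 0.3333).
‖u_2‖ = 1.2247, so q_2 = (0.1361, 0.9526, 0.2722).
r_{13} = q_1·a_3 = 2.8284; r_{23} = q_2·a_3 = 1.6330.
u_3 = a_3 − 2.8284·q_1 − 1.6330·q_2 = (-3.8889, 0.7778, -0.7778).
‖u_3‖ = 4.0415, so q_3 = (-0.9623, 0.1925, -0.1925).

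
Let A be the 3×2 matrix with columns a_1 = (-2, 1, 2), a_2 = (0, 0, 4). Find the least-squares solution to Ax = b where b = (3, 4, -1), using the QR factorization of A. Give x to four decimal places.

a_1 = (-2, 1, 2); ‖a_1‖ = 3.0000, so q_1 = (-0.6667, 0.3333, 0.6667).
q_1·a_2 = (-0.6667)·0 + 0.3333·0 + 0.6667·4 = 2.6667.
u_2 = a_2 − 2.6667·q_1 = (1.7778, -0.8889, 2.2222).
‖u_2‖ = 2.9814, so q_2 = (0.5963, -0.2981, 0.7454).
Qᵀb = (-1.3333, -0.1491).
Back-substitute: x_2 = -0.1491/2.9814 = -0.0500.
x_1 = (-1.3333 − 2.6667·(-0.0500))/3.0000 = -0.4000.

x = (-0.4000, -0.0500)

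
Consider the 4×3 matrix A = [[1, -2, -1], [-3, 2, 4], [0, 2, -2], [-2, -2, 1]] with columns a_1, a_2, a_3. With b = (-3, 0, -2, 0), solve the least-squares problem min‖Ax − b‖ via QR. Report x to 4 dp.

x = (0.5000, 0.0893, 0.6429)

q_1 = a_1/‖a_1‖ = (1, -3, 0, -2)/3.7417 = (0.2673, -0.8018, 0.0000, -0.5345).
r_{12} = q_1·a_2 = -1.0690.
u_2 = a_2 + 1.0690·q_1 = (-1.7143, 1.1429, 2.0000, -2.5714).
‖u_2‖ = 3.8545, so q_2 = (-0.4447, 0.2965, 0.5189, -0.6671).
r_{13} = q_1·a_3 = -4.0089; r_{23} = q_2·a_3 = -0.0741.
u_3 = a_3 + 4.0089·q_1 + 0.0741·q_2 = (0.0385, 0.8077, -1.9615, -1.1923).
‖u_3‖ = 2.4337, so q_3 = (0.0158, 0.3319, -0.8060, -0.4899).
Qᵀb = (-0.8018, 0.2965, 1.5645).
Back-substitute: x_3 = 1.5645/2.4337 = 0.6429.
x_2 = (0.2965 + 0.0741·0.6429)/3.8545 = 0.0893.
x_1 = (-0.8018 + 1.0690·0.0893 + 4.0089·0.6429)/3.7417 = 0.5000.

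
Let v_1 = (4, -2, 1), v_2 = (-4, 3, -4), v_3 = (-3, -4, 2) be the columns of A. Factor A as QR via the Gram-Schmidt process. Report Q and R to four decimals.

Q = [[0.8729, 0.3209, -0.3676], [-0.4364, 0.1765, -0.8823], [0.2182, -0.9305, -0.2941]], R = [[4.5826, -5.6737, -0.4364], [0.0000, 2.9681, -3.5296], [0.0000, 0.0000, 4.0437]]

e_1 = v_1/‖v_1‖ = (4, -2, 1)/4.5826 = (0.8729, -0.4364, 0.2182).
r_{12} = e_1·v_2 = -5.6737.
u_2 = v_2 + 5.6737·e_1 = (0.9524, 0.5238, -2.7619).
‖u_2‖ = 2.9681, so e_2 = (0.3209, 0.1765, -0.9305).
r_{13} = e_1·v_3 = -0.4364; r_{23} = e_2·v_3 = -3.5296.
u_3 = v_3 + 0.4364·e_1 + 3.5296·e_2 = (-1.4865, -3.5676, -1.1892).
‖u_3‖ = 4.0437, so e_3 = (-0.3676, -0.8823, -0.2941).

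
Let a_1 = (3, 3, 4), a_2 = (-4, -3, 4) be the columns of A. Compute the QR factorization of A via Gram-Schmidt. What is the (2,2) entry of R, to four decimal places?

r_{22} = 6.3454

a_1 = (3, 3, 4); ‖a_1‖ = 5.8310, so e_1 = (0.5145, 0.5145, 0.6860).
e_1·a_2 = 0.5145·(-4) + 0.5145·(-3) + 0.6860·4 = -0.8575.
u_2 = a_2 + 0.8575·e_1 = (-3.5588, -2.5588, 4.5882).
r_{22} = ‖u_2‖ = 6.3454.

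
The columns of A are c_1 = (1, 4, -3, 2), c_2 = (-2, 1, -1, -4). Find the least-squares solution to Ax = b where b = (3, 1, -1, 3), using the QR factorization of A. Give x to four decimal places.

x = (0.4670, -0.6636)

e_1 = c_1/‖c_1‖ = (1, 4, -3, 2)/5.4772 = (0.1826, 0.7303, -0.5477, 0.3651).
r_{12} = e_1·c_2 = -0.5477.
u_2 = c_2 + 0.5477·e_1 = (-1.9000, 1.4000, -1.3000, -3.8000).
‖u_2‖ = 4.6583, so e_2 = (-0.4079, 0.3005, -0.2791, -0.8157).
Qᵀb = (2.9212, -3.0912).
Back-substitute: x_2 = -3.0912/4.6583 = -0.6636.
x_1 = (2.9212 + 0.5477·(-0.6636))/5.4772 = 0.4670.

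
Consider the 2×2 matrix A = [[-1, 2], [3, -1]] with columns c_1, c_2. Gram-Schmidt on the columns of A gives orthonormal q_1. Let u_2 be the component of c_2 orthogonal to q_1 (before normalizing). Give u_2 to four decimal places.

q_1 = c_1/‖c_1‖ = (-1, 3)/3.1623 = (-0.3162, 0.9487).
r_{12} = q_1·c_2 = -1.5811.
u_2 = c_2 + 1.5811·q_1 = (1.5000, 0.5000).

u_2 = (1.5000, 0.5000)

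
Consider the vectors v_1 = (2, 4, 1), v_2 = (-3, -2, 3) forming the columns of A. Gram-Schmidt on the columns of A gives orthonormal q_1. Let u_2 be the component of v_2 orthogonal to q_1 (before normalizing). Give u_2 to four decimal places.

q_1 = v_1/‖v_1‖ = (2, 4, 1)/4.5826 = (0.4364, 0.8729, 0.2182).
r_{12} = q_1·v_2 = -2.4004.
u_2 = v_2 + 2.4004·q_1 = (-1.9524, 0.0952, 3.5238).

u_2 = (-1.9524, 0.0952, 3.5238)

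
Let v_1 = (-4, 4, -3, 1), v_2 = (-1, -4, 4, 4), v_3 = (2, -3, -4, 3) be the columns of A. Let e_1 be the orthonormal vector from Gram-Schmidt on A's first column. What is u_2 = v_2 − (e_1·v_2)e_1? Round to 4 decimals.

u_2 = (-2.9048, -2.0952, 2.5714, 4.4762)

v_1 = (-4, 4, -3, 1); ‖v_1‖ = 6.4807, so e_1 = (-0.6172, 0.6172, -0.4629, 0.1543).
e_1·v_2 = (-0.6172)·(-1) + 0.6172·(-4) + (-0.4629)·4 + 0.1543·4 = -3.0861.
u_2 = v_2 + 3.0861·e_1 = (-2.9048, -2.0952, 2.5714, 4.4762).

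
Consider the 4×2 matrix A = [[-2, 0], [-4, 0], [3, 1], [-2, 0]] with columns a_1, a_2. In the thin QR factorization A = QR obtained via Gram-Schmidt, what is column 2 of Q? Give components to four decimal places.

a_1 = (-2, -4, 3, -2); ‖a_1‖ = 5.7446, so e_1 = (-0.3482, -0.6963, 0.5222, -0.3482).
e_1·a_2 = (-0.3482)·0 + (-0.6963)·0 + 0.5222·1 + (-0.3482)·0 = 0.5222.
u_2 = a_2 − 0.5222·e_1 = (0.1818, 0.3636, 0.7273, 0.1818).
‖u_2‖ = 0.8528, so e_2 = (0.2132, 0.4264, 0.8528, 0.2132).

e_2 = (0.2132, 0.4264, 0.8528, 0.2132)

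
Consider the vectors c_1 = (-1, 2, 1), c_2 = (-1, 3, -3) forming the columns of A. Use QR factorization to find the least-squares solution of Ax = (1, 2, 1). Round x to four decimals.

c_1 = (-1, 2, 1); ‖c_1‖ = 2.4495, so e_1 = (-0.4082, 0.8165, 0.4082).
e_1·c_2 = (-0.4082)·(-1) + 0.8165·3 + 0.4082·(-3) = 1.6330.
u_2 = c_2 − 1.6330·e_1 = (-0.3333, 1.6667, -3.6667).
‖u_2‖ = 4.0415, so e_2 = (-0.0825, 0.4124, -0.9073).
Qᵀb = (1.6330, -0.1650).
Back-substitute: x_2 = -0.1650/4.0415 = -0.0408.
x_1 = (1.6330 − 1.6330·(-0.0408))/2.4495 = 0.6939.

x = (0.6939, -0.0408)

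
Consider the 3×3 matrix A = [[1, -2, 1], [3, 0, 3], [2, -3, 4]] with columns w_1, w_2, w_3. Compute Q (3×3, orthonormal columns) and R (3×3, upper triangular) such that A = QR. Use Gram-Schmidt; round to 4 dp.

Q = [[0.2673, -0.4921, -0.8285], [0.8018, 0.5905, -0.0921], [0.5345, -0.6397, 0.5523]], R = [[3.7417, -2.1381, 4.8107], [0.0000, 2.9032, -1.2794], [0.0000, 0.0000, 1.1047]]

w_1 = (1, 3, 2); ‖w_1‖ = 3.7417, so q_1 = (0.2673, 0.8018, 0.5345).
q_1·w_2 = 0.2673·(-2) + 0.8018·0 + 0.5345·(-3) = -2.1381.
u_2 = w_2 + 2.1381·q_1 = (-1.4286, 1.7143, -1.8571).
‖u_2‖ = 2.9032, so q_2 = (-0.4921, 0.5905, -0.6397).
q_1·w_3 = 0.2673·1 + 0.8018·3 + 0.5345·4 = 4.8107; q_2·w_3 = (-0.4921)·1 + 0.5905·3 + (-0.6397)·4 = -1.2794.
u_3 = w_3 − 4.8107·q_1 + 1.2794·q_2 = (-0.9153, -0.1017, 0.6102).
‖u_3‖ = 1.1047, so q_3 = (-0.8285, -0.0921, 0.5523).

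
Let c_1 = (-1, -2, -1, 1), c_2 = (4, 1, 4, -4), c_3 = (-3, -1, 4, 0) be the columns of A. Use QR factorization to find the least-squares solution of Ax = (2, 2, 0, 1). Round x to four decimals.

e_1 = c_1/‖c_1‖ = (-1, -2, -1, 1)/2.6458 = (-0.3780, -0.7559, -0.3780, 0.3780).
r_{12} = e_1·c_2 = -5.2915.
u_2 = c_2 + 5.2915·e_1 = (2.0000, -3.0000, 2.0000, -2.0000).
‖u_2‖ = 4.5826, so e_2 = (0.4364, -0.6547, 0.4364, -0.4364).
r_{13} = e_1·c_3 = 0.3780; r_{23} = e_2·c_3 = 1.0911.
u_3 = c_3 − 0.3780·e_1 − 1.0911·e_2 = (-3.3333, 0.0000, 3.6667, 0.3333).
‖u_3‖ = 4.9666, so e_3 = (-0.6712, 0.0000, 0.7383, 0.0671).
Qᵀb = (-1.8898, -0.8729, -1.2752).
Back-substitute: x_3 = -1.2752/4.9666 = -0.2568.
x_2 = (-0.8729 − 1.0911·(-0.2568))/4.5826 = -0.1293.
x_1 = (-1.8898 + 5.2915·(-0.1293) − 0.3780·(-0.2568))/2.6458 = -0.9363.

x = (-0.9363, -0.1293, -0.2568)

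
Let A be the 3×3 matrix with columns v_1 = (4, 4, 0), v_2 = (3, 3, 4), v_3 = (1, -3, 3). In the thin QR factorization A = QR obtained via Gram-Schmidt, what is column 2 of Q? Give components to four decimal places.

q_2 = (0.0000, 0.0000, 1.0000)

v_1 = (4, 4, 0); ‖v_1‖ = 5.6569, so q_1 = (0.7071, 0.7071, 0.0000).
q_1·v_2 = 0.7071·3 + 0.7071·3 + 0.0000·4 = 4.2426.
u_2 = v_2 − 4.2426·q_1 = (0.0000, 0.0000, 4.0000).
‖u_2‖ = 4.0000, so q_2 = (0.0000, 0.0000, 1.0000).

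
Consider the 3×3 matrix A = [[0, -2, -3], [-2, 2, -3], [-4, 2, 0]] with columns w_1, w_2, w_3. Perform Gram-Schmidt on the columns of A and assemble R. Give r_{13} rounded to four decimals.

w_1 = (0, -2, -4); ‖w_1‖ = 4.4721, so e_1 = (0.0000, -0.4472, -0.8944).
r_{13} = e_1·w_3 = 1.3416.

r_{13} = 1.3416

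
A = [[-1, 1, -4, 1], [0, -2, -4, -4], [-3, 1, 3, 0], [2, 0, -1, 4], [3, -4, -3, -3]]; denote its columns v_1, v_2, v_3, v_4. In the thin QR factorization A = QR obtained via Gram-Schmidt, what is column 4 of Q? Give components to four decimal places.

v_1 = (-1, 0, -3, 2, 3); ‖v_1‖ = 4.7958, so e_1 = (-0.2085, 0.0000, -0.6255, 0.4170, 0.6255).
e_1·v_2 = (-0.2085)·1 + 0.0000·(-2) + (-0.6255)·1 + 0.4170·0 + 0.6255·(-4) = -3.3362.
u_2 = v_2 + 3.3362·e_1 = (0.3043, -2.0000, -1.0870, 1.3913, -1.9130).
‖u_2‖ = 3.2969, so e_2 = (0.0923, -0.6066, -0.3297, 0.4220, -0.5803).
e_1·v_3 = (-0.2085)·(-4) + 0.0000·(-4) + (-0.6255)·3 + 0.4170·(-1) + 0.6255·(-3) = -3.3362; e_2·v_3 = 0.0923·(-4) + (-0.6066)·(-4) + (-0.3297)·3 + 0.4220·(-1) + (-0.5803)·(-3) = 2.3870.
u_3 = v_3 + 3.3362·e_1 − 2.3870·e_2 = (-4.9160, -2.5520, 1.7000, -0.6160, 0.4720).
‖u_3‖ = 5.8457, so e_3 = (-0.8410, -0.4366, 0.2908, -0.1054, 0.0807).
e_1·v_4 = (-0.2085)·1 + 0.0000·(-4) + (-0.6255)·0 + 0.4170·4 + 0.6255·(-3) = -0.4170; e_2·v_4 = 0.0923·1 + (-0.6066)·(-4) + (-0.3297)·0 + 0.4220·4 + (-0.5803)·(-3) = 5.9476; e_3·v_4 = (-0.8410)·1 + (-0.4366)·(-4) + 0.2908·0 + (-0.1054)·4 + 0.0807·(-3) = 0.2415.
u_4 = v_4 + 0.4170·e_1 − 5.9476·e_2 − 0.2415·e_3 = (0.5671, -0.2866, 1.6298, 1.6895, 0.6925).
‖u_4‖ = 2.5286, so e_4 = (0.2243, -0.1133, 0.6445, 0.6681, 0.2739).

e_4 = (0.2243, -0.1133, 0.6445, 0.6681, 0.2739)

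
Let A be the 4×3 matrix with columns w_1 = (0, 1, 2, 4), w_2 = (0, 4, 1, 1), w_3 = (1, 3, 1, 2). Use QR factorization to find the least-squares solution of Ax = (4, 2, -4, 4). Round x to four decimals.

x = (-1.2079, -3.2079, 5.1881)

w_1 = (0, 1, 2, 4); ‖w_1‖ = 4.5826, so e_1 = (0.0000, 0.2182, 0.4364, 0.8729).
e_1·w_2 = 0.0000·0 + 0.2182·4 + 0.4364·1 + 0.8729·1 = 2.1822.
u_2 = w_2 − 2.1822·e_1 = (0.0000, 3.5238, 0.0476, -0.9048).
‖u_2‖ = 3.6384, so e_2 = (0.0000, 0.9685, 0.0131, -0.2487).
e_1·w_3 = 0.0000·1 + 0.2182·3 + 0.4364·1 + 0.8729·2 = 2.8368; e_2·w_3 = 0.0000·1 + 0.9685·3 + 0.0131·1 + (-0.2487)·2 = 2.4213.
u_3 = w_3 − 2.8368·e_1 − 2.4213·e_2 = (1.0000, 0.0360, -0.2698, 0.1259).
‖u_3‖ = 1.0440, so e_3 = (0.9579, 0.0345, -0.2584, 0.1206).
Qᵀb = (2.1822, 0.8900, 5.4164).
Back-substitute: x_3 = 5.4164/1.0440 = 5.1881.
x_2 = (0.8900 − 2.4213·5.1881)/3.6384 = -3.2079.
x_1 = (2.1822 − 2.1822·(-3.2079) − 2.8368·5.1881)/4.5826 = -1.2079.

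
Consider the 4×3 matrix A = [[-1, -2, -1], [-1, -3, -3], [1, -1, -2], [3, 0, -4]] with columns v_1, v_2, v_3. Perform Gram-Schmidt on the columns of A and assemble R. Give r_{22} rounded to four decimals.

e_1 = v_1/‖v_1‖ = (-1, -1, 1, 3)/3.4641 = (-0.2887, -0.2887, 0.2887, 0.8660).
r_{12} = e_1·v_2 = 1.1547.
u_2 = v_2 − 1.1547·e_1 = (-1.6667, -2.6667, -1.3333, -1.0000).
r_{22} = ‖u_2‖ = 3.5590.

r_{22} = 3.5590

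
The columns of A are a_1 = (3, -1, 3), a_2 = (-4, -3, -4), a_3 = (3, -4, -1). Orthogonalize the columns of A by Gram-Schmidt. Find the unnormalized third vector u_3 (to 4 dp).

u_3 = (2.0000, 0.0000, -2.0000)

a_1 = (3, -1, 3); ‖a_1‖ = 4.3589, so e_1 = (0.6882, -0.2294, 0.6882).
e_1·a_2 = 0.6882·(-4) + (-0.2294)·(-3) + 0.6882·(-4) = -4.8177.
u_2 = a_2 + 4.8177·e_1 = (-0.6842, -4.1053, -0.6842).
‖u_2‖ = 4.2178, so e_2 = (-0.1622, -0.9733, -0.1622).
e_1·a_3 = 0.6882·3 + (-0.2294)·(-4) + 0.6882·(-1) = 2.2942; e_2·a_3 = (-0.1622)·3 + (-0.9733)·(-4) + (-0.1622)·(-1) = 3.5689.
u_3 = a_3 − 2.2942·e_1 − 3.5689·e_2 = (2.0000, 0.0000, -2.0000).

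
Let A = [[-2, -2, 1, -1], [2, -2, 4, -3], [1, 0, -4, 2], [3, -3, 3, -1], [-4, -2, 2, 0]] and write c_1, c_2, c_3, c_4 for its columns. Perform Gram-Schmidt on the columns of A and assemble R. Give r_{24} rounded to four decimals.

r_{24} = 2.3700

c_1 = (-2, 2, 1, 3, -4); ‖c_1‖ = 5.8310, so q_1 = (-0.3430, 0.3430, 0.1715, 0.5145, -0.6860).
q_1·c_2 = (-0.3430)·(-2) + 0.3430·(-2) + 0.1715·0 + 0.5145·(-3) + (-0.6860)·(-2) = -0.1715.
u_2 = c_2 + 0.1715·q_1 = (-2.0588, -1.9412, 0.0294, -2.9118, -2.1176).
‖u_2‖ = 4.5794, so q_2 = (-0.4496, -0.4239, 0.0064, -0.6358, -0.4624).
r_{24} = q_2·c_4 = 2.3700.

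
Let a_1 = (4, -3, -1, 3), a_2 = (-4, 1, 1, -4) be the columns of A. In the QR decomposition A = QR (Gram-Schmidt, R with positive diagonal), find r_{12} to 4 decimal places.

q_1 = a_1/‖a_1‖ = (4, -3, -1, 3)/5.9161 = (0.6761, -0.5071, -0.1690, 0.5071).
r_{12} = q_1·a_2 = -5.4090.

r_{12} = -5.4090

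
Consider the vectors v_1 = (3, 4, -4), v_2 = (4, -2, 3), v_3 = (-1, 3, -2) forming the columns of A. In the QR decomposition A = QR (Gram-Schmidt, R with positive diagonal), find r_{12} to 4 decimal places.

r_{12} = -1.2494

e_1 = v_1/‖v_1‖ = (3, 4, -4)/6.4031 = (0.4685, 0.6247, -0.6247).
r_{12} = e_1·v_2 = -1.2494.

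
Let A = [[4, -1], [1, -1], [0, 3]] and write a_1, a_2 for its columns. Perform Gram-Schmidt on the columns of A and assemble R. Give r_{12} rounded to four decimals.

a_1 = (4, 1, 0); ‖a_1‖ = 4.1231, so q_1 = (0.9701, 0.2425, 0.0000).
r_{12} = q_1·a_2 = -1.2127.

r_{12} = -1.2127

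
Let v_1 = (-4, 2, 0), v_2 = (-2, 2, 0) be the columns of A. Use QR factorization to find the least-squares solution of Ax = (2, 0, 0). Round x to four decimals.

e_1 = v_1/‖v_1‖ = (-4, 2, 0)/4.4721 = (-0.8944, 0.4472, 0.0000).
r_{12} = e_1·v_2 = 2.6833.
u_2 = v_2 − 2.6833·e_1 = (0.4000, 0.8000, 0.0000).
‖u_2‖ = 0.8944, so e_2 = (0.4472, 0.8944, 0.0000).
Qᵀb = (-1.7889, 0.8944).
Back-substitute: x_2 = 0.8944/0.8944 = 1.0000.
x_1 = (-1.7889 − 2.6833·1.0000)/4.4721 = -1.0000.

x = (-1.0000, 1.0000)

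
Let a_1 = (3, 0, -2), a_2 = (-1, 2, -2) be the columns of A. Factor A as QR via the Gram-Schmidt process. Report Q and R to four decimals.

a_1 = (3, 0, -2); ‖a_1‖ = 3.6056, so q_1 = (0.8321, 0.0000, -0.5547).
q_1·a_2 = 0.8321·(-1) + 0.0000·2 + (-0.5547)·(-2) = 0.2774.
u_2 = a_2 − 0.2774·q_1 = (-1.2308, 2.0000, -1.8462).
‖u_2‖ = 2.9872, so q_2 = (-0.4120, 0.6695, -0.6180).

Q = [[0.8321, -0.4120], [0.0000, 0.6695], [-0.5547, -0.6180]], R = [[3.6056, 0.2774], [0.0000, 2.9872]]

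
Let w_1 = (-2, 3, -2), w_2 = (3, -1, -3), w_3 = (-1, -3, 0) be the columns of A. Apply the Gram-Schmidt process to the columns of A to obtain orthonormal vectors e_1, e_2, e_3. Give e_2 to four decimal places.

w_1 = (-2, 3, -2); ‖w_1‖ = 4.1231, so e_1 = (-0.4851, 0.7276, -0.4851).
e_1·w_2 = (-0.4851)·3 + 0.7276·(-1) + (-0.4851)·(-3) = -0.7276.
u_2 = w_2 + 0.7276·e_1 = (2.6471, -0.4706, -3.3529).
‖u_2‖ = 4.2977, so e_2 = (0.6159, -0.1095, -0.7802).

e_2 = (0.6159, -0.1095, -0.7802)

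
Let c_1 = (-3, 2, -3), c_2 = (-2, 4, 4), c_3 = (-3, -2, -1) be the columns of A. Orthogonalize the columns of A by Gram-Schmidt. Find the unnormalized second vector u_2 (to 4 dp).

u_2 = (-1.7273, 3.8182, 4.2727)

c_1 = (-3, 2, -3); ‖c_1‖ = 4.6904, so q_1 = (-0.6396, 0.4264, -0.6396).
q_1·c_2 = (-0.6396)·(-2) + 0.4264·4 + (-0.6396)·4 = 0.4264.
u_2 = c_2 − 0.4264·q_1 = (-1.7273, 3.8182, 4.2727).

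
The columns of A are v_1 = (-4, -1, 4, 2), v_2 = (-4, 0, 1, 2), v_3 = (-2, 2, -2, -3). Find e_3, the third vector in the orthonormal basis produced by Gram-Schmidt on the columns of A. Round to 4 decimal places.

e_3 = (-0.4024, 0.3077, 0.1026, -0.8561)

v_1 = (-4, -1, 4, 2); ‖v_1‖ = 6.0828, so e_1 = (-0.6576, -0.1644, 0.6576, 0.3288).
e_1·v_2 = (-0.6576)·(-4) + (-0.1644)·0 + 0.6576·1 + 0.3288·2 = 3.9456.
u_2 = v_2 − 3.9456·e_1 = (-1.4054, 0.6486, -1.5946, 0.7027).
‖u_2‖ = 2.3308, so e_2 = (-0.6030, 0.2783, -0.6842, 0.3015).
e_1·v_3 = (-0.6576)·(-2) + (-0.1644)·2 + 0.6576·(-2) + 0.3288·(-3) = -1.3152; e_2·v_3 = (-0.6030)·(-2) + 0.2783·2 + (-0.6842)·(-2) + 0.3015·(-3) = 2.2264.
u_3 = v_3 + 1.3152·e_1 − 2.2264·e_2 = (-1.5224, 1.1642, 0.3881, -3.2388).
‖u_3‖ = 3.7833, so e_3 = (-0.4024, 0.3077, 0.1026, -0.8561).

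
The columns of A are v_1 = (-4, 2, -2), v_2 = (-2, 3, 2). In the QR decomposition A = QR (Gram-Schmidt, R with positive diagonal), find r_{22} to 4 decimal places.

r_{22} = 3.5824

v_1 = (-4, 2, -2); ‖v_1‖ = 4.8990, so q_1 = (-0.8165, 0.4082, -0.4082).
q_1·v_2 = (-0.8165)·(-2) + 0.4082·3 + (-0.4082)·2 = 2.0412.
u_2 = v_2 − 2.0412·q_1 = (-0.3333, 2.1667, 2.8333).
r_{22} = ‖u_2‖ = 3.5824.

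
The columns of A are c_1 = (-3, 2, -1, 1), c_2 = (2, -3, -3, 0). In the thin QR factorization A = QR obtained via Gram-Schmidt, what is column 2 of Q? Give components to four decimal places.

c_1 = (-3, 2, -1, 1); ‖c_1‖ = 3.8730, so q_1 = (-0.7746, 0.5164, -0.2582, 0.2582).
q_1·c_2 = (-0.7746)·2 + 0.5164·(-3) + (-0.2582)·(-3) + 0.2582·0 = -2.3238.
u_2 = c_2 + 2.3238·q_1 = (0.2000, -1.8000, -3.6000, 0.6000).
‖u_2‖ = 4.0743, so q_2 = (0.0491, -0.4418, -0.8836, 0.1473).

q_2 = (0.0491, -0.4418, -0.8836, 0.1473)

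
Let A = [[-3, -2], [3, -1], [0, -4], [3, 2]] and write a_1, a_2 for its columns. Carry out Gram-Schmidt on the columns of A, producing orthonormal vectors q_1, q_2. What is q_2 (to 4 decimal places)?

q_1 = a_1/‖a_1‖ = (-3, 3, 0, 3)/5.1962 = (-0.5774, 0.5774, 0.0000, 0.5774).
r_{12} = q_1·a_2 = 1.7321.
u_2 = a_2 − 1.7321·q_1 = (-1.0000, -2.0000, -4.0000, 1.0000).
‖u_2‖ = 4.6904, so q_2 = (-0.2132, -0.4264, -0.8528, 0.2132).

q_2 = (-0.2132, -0.4264, -0.8528, 0.2132)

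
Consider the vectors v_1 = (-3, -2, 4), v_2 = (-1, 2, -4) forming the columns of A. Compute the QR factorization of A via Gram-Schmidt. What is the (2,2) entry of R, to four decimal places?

r_{22} = 3.3218

v_1 = (-3, -2, 4); ‖v_1‖ = 5.3852, so q_1 = (-0.5571, -0.3714, 0.7428).
q_1·v_2 = (-0.5571)·(-1) + (-0.3714)·2 + 0.7428·(-4) = -3.1568.
u_2 = v_2 + 3.1568·q_1 = (-2.7586, 0.8276, -1.6552).
r_{22} = ‖u_2‖ = 3.3218.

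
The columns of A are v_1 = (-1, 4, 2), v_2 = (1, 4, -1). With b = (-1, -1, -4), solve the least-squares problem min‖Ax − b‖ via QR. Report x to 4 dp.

v_1 = (-1, 4, 2); ‖v_1‖ = 4.5826, so e_1 = (-0.2182, 0.8729, 0.4364).
e_1·v_2 = (-0.2182)·1 + 0.8729·4 + 0.4364·(-1) = 2.8368.
u_2 = v_2 − 2.8368·e_1 = (1.6190, 1.5238, -2.2381).
‖u_2‖ = 3.1547, so e_2 = (0.5132, 0.4830, -0.7094).
Qᵀb = (-2.4004, 1.8415).
Back-substitute: x_2 = 1.8415/3.1547 = 0.5837.
x_1 = (-2.4004 − 2.8368·0.5837)/4.5826 = -0.8852.

x = (-0.8852, 0.5837)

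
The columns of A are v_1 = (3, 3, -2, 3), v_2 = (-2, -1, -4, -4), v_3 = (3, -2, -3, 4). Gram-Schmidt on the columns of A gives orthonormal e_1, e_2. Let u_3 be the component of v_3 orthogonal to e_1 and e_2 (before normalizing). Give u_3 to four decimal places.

e_1 = v_1/‖v_1‖ = (3, 3, -2, 3)/5.5678 = (0.5388, 0.5388, -0.3592, 0.5388).
r_{12} = e_1·v_2 = -2.3349.
u_2 = v_2 + 2.3349·e_1 = (-0.7419, 0.2581, -4.8387, -2.7419).
‖u_2‖ = 5.6168, so e_2 = (-0.1321, 0.0459, -0.8615, -0.4882).
r_{13} = e_1·v_3 = 3.7717; r_{23} = e_2·v_3 = 0.1436.
u_3 = v_3 − 3.7717·e_1 − 0.1436·e_2 = (0.9867, -4.0389, -1.5215, 2.0378).

u_3 = (0.9867, -4.0389, -1.5215, 2.0378)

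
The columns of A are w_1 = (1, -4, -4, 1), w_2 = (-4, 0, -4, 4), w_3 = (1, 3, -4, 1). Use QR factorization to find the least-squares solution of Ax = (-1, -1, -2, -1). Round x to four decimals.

x = (0.2556, 0.0789, 0.0075)

w_1 = (1, -4, -4, 1); ‖w_1‖ = 5.8310, so e_1 = (0.1715, -0.6860, -0.6860, 0.1715).
e_1·w_2 = 0.1715·(-4) + (-0.6860)·0 + (-0.6860)·(-4) + 0.1715·4 = 2.7440.
u_2 = w_2 − 2.7440·e_1 = (-4.4706, 1.8824, -2.1176, 3.5294).
‖u_2‖ = 6.3616, so e_2 = (-0.7027, 0.2959, -0.3329, 0.5548).
e_1·w_3 = 0.1715·1 + (-0.6860)·3 + (-0.6860)·(-4) + 0.1715·1 = 1.0290; e_2·w_3 = (-0.7027)·1 + 0.2959·3 + (-0.3329)·(-4) + 0.5548·1 = 2.0712.
u_3 = w_3 − 1.0290·e_1 − 2.0712·e_2 = (2.2791, 3.0930, -2.6047, -0.3256).
‖u_3‖ = 4.6531, so e_3 = (0.4898, 0.6647, -0.5598, -0.0700).
Qᵀb = (1.7150, 0.5178, 0.0350).
Back-substitute: x_3 = 0.0350/4.6531 = 0.0075.
x_2 = (0.5178 − 2.0712·0.0075)/6.3616 = 0.0789.
x_1 = (1.7150 − 2.7440·0.0789 − 1.0290·0.0075)/5.8310 = 0.2556.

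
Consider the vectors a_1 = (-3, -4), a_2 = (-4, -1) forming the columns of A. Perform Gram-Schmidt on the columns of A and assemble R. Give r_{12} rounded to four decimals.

r_{12} = 3.2000

a_1 = (-3, -4); ‖a_1‖ = 5.0000, so q_1 = (-0.6000, -0.8000).
r_{12} = q_1·a_2 = 3.2000.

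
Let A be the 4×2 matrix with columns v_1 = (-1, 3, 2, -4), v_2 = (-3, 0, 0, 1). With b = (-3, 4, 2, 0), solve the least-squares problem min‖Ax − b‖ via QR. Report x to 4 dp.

v_1 = (-1, 3, 2, -4); ‖v_1‖ = 5.4772, so e_1 = (-0.1826, 0.5477, 0.3651, -0.7303).
e_1·v_2 = (-0.1826)·(-3) + 0.5477·0 + 0.3651·0 + (-0.7303)·1 = -0.1826.
u_2 = v_2 + 0.1826·e_1 = (-3.0333, 0.1000, 0.0667, 0.8667).
‖u_2‖ = 3.1570, so e_2 = (-0.9608, 0.0317, 0.0211, 0.2745).
Qᵀb = (3.4689, 3.0514).
Back-substitute: x_2 = 3.0514/3.1570 = 0.9666.
x_1 = (3.4689 + 0.1826·0.9666)/5.4772 = 0.6656.

x = (0.6656, 0.9666)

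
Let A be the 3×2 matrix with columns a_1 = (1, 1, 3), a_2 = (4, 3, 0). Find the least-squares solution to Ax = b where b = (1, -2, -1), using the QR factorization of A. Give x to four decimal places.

x = (-0.3805, 0.0265)

a_1 = (1, 1, 3); ‖a_1‖ = 3.3166, so q_1 = (0.3015, 0.3015, 0.9045).
q_1·a_2 = 0.3015·4 + 0.3015·3 + 0.9045·0 = 2.1106.
u_2 = a_2 − 2.1106·q_1 = (3.3636, 2.3636, -1.9091).
‖u_2‖ = 4.5327, so q_2 = (0.7421, 0.5215, -0.4212).
Qᵀb = (-1.2060, 0.1203).
Back-substitute: x_2 = 0.1203/4.5327 = 0.0265.
x_1 = (-1.2060 − 2.1106·0.0265)/3.3166 = -0.3805.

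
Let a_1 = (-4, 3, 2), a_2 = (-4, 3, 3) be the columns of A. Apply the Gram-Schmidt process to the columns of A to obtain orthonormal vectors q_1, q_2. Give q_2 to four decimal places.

q_2 = (0.2971, -0.2228, 0.9285)

q_1 = a_1/‖a_1‖ = (-4, 3, 2)/5.3852 = (-0.7428, 0.5571, 0.3714).
r_{12} = q_1·a_2 = 5.7566.
u_2 = a_2 − 5.7566·q_1 = (0.2759, -0.2069, 0.8621).
‖u_2‖ = 0.9285, so q_2 = (0.2971, -0.2228, 0.9285).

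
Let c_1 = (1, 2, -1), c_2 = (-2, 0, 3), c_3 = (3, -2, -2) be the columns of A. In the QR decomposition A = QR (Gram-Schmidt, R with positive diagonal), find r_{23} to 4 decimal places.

c_1 = (1, 2, -1); ‖c_1‖ = 2.4495, so q_1 = (0.4082, 0.8165, -0.4082).
q_1·c_2 = 0.4082·(-2) + 0.8165·0 + (-0.4082)·3 = -2.0412.
u_2 = c_2 + 2.0412·q_1 = (-1.1667, 1.6667, 2.1667).
‖u_2‖ = 2.9721, so q_2 = (-0.3925, 0.5608, 0.7290).
r_{23} = q_2·c_3 = -3.7572.

r_{23} = -3.7572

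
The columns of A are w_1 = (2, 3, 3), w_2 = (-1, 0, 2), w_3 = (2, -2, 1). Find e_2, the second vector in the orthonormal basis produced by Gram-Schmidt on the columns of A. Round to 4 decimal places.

e_2 = (-0.6597, -0.2639, 0.7037)

e_1 = w_1/‖w_1‖ = (2, 3, 3)/4.6904 = (0.4264, 0.6396, 0.6396).
r_{12} = e_1·w_2 = 0.8528.
u_2 = w_2 − 0.8528·e_1 = (-1.3636, -0.5455, 1.4545).
‖u_2‖ = 2.0671, so e_2 = (-0.6597, -0.2639, 0.7037).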